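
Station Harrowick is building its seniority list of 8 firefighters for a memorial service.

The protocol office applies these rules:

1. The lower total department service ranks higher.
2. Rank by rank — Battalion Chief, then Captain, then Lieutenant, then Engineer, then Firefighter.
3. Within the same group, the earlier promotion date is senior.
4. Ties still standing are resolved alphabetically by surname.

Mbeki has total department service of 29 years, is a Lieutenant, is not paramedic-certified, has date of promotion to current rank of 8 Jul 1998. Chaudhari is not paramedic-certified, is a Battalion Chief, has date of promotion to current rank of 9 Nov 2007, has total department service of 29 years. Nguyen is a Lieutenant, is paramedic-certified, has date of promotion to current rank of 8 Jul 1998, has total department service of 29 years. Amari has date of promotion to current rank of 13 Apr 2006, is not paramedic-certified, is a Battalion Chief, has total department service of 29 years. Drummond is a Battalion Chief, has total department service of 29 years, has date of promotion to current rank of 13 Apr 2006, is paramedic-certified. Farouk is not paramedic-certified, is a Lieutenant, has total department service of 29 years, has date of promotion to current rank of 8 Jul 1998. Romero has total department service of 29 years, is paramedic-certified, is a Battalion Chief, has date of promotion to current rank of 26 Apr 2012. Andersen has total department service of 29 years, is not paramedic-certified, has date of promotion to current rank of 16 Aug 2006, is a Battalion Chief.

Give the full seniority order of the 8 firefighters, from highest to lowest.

By total department service (lower first): Amari, Drummond, Andersen, Chaudhari, Romero, Farouk, Mbeki and Nguyen (each 29 years).
Among Amari, Drummond, Andersen, Chaudhari, Romero, Farouk, Mbeki and Nguyen, by rank: Amari, Drummond, Andersen, Chaudhari and Romero (Battalion Chief) before Farouk, Mbeki and Nguyen (Lieutenant).
Among Amari, Drummond, Andersen, Chaudhari and Romero, by date of promotion to current rank (earlier first): Amari and Drummond (13 Apr 2006) before Andersen (16 Aug 2006) before Chaudhari (9 Nov 2007) before Romero (26 Apr 2012).
Among Amari and Drummond, alphabetically by surname: Amari before Drummond.
Farouk, Mbeki and Nguyen all have date of promotion to current rank 8 Jul 1998, so the next rule applies.
Among Farouk, Mbeki and Nguyen, alphabetically by surname: Farouk before Mbeki before Nguyen.
Full order: Amari, Drummond, Andersen, Chaudhari, Romero, Farouk, Mbeki, Nguyen.

Amari, Drummond, Andersen, Chaudhari, Romero, Farouk, Mbeki, Nguyen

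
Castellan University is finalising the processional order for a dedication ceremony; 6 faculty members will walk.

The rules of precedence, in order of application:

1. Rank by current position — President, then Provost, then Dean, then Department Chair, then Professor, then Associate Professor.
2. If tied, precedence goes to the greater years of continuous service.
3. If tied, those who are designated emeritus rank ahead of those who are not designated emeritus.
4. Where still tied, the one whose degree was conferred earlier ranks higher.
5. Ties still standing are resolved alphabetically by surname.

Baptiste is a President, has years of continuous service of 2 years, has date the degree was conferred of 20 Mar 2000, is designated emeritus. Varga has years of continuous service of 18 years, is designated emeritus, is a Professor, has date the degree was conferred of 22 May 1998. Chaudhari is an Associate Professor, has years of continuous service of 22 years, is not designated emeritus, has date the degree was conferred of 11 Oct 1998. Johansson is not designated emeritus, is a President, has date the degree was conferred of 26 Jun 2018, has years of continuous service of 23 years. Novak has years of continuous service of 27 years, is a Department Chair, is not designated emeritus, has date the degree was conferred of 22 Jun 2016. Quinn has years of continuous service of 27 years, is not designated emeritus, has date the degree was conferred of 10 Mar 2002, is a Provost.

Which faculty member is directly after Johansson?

Baptiste

By current position: Johansson and Baptiste (President); then Quinn (Provost); then Novak (Department Chair); then Varga (Professor); then Chaudhari (Associate Professor).
Among Johansson and Baptiste, by years of continuous service (higher first): Johansson (23 years) before Baptiste (2 years).
Order: Johansson, Baptiste, Quinn, Novak, Varga, Chaudhari.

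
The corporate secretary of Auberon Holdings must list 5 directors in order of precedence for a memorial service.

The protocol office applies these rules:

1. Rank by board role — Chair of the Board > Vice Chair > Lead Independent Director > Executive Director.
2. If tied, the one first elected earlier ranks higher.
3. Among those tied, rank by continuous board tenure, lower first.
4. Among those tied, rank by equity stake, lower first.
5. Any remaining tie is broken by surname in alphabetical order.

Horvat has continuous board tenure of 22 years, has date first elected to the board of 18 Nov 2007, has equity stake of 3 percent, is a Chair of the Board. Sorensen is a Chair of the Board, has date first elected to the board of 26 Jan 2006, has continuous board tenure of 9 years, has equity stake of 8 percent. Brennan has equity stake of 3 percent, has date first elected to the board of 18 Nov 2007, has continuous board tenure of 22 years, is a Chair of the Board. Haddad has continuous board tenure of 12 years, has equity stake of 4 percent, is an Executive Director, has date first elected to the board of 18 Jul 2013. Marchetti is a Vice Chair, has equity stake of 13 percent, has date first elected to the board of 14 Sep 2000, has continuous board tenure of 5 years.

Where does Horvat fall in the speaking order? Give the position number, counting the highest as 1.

By board role: Sorensen, Brennan and Horvat (Chair of the Board); then Marchetti (Vice Chair); then Haddad (Executive Director).
Among Sorensen, Brennan and Horvat, by date first elected to the board (earlier first): Sorensen (26 Jan 2006) before Brennan and Horvat (18 Nov 2007).
Brennan and Horvat both have continuous board tenure 22 years, so the next rule applies.
Brennan and Horvat both have equity stake 3 percent, so the next rule applies.
Among Brennan and Horvat, alphabetically by surname: Brennan before Horvat.
Order: Sorensen, Brennan, Horvat, Marchetti, Haddad. So position 3.

3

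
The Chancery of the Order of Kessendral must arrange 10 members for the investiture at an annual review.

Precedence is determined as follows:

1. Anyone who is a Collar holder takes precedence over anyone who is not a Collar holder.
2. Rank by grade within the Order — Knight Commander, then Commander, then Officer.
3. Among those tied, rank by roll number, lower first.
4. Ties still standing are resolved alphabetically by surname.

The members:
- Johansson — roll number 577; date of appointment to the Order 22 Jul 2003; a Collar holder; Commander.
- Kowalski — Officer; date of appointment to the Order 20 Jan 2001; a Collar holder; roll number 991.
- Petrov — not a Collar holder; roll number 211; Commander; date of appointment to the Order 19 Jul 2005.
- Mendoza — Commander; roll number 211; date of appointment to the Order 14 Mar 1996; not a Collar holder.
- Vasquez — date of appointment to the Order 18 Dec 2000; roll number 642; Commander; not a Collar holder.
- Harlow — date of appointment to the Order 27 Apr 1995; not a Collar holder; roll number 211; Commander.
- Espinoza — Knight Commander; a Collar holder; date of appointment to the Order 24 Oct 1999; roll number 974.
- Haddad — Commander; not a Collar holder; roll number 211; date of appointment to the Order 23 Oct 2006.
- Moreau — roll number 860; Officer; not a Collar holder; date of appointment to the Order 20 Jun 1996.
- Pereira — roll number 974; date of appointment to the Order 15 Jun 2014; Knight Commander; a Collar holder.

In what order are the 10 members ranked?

By the first rule: Espinoza, Pereira, Johansson and Kowalski (each a Collar holder); then Haddad, Harlow, Mendoza, Petrov, Vasquez and Moreau (each not a Collar holder).
Among Espinoza, Pereira, Johansson and Kowalski, by grade within the Order: Espinoza and Pereira (Knight Commander) before Johansson (Commander) before Kowalski (Officer).
Espinoza and Pereira both have roll number 974, so the next rule applies.
Among Espinoza and Pereira, alphabetically by surname: Espinoza before Pereira.
Among Haddad, Harlow, Mendoza, Petrov, Vasquez and Moreau, by grade within the Order: Haddad, Harlow, Mendoza, Petrov and Vasquez (Commander) before Moreau (Officer).
Among Haddad, Harlow, Mendoza, Petrov and Vasquez, by roll number (lower first): Haddad, Harlow, Mendoza and Petrov (211) before Vasquez (642).
Among Haddad, Harlow, Mendoza and Petrov, alphabetically by surname: Haddad before Harlow before Mendoza before Petrov.
Full order: Espinoza, Pereira, Johansson, Kowalski, Haddad, Harlow, Mendoza, Petrov, Vasquez, Moreau.

Espinoza, Pereira, Johansson, Kowalski, Haddad, Harlow, Mendoza, Petrov, Vasquez, Moreau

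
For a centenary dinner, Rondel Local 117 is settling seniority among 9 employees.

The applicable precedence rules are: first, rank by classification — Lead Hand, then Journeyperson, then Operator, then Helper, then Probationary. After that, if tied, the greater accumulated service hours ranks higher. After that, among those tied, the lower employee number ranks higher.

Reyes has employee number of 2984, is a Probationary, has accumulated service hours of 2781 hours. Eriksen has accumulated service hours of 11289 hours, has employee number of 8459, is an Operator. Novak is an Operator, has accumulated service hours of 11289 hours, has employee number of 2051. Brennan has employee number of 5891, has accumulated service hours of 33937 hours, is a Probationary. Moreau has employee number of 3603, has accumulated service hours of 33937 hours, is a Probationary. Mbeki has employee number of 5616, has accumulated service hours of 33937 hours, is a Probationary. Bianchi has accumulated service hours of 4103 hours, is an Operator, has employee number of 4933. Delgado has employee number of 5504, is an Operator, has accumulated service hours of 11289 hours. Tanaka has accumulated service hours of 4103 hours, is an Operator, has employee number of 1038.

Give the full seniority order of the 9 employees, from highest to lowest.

By classification: Novak, Delgado, Eriksen, Tanaka and Bianchi (Operator); then Moreau, Mbeki, Brennan and Reyes (Probationary).
Among Novak, Delgado, Eriksen, Tanaka and Bianchi, by accumulated service hours (higher first): Novak, Delgado and Eriksen (11289 hours) before Tanaka and Bianchi (4103 hours).
Among Novak, Delgado and Eriksen, by employee number (lower first): Novak (2051) before Delgado (5504) before Eriksen (8459).
Among Tanaka and Bianchi, by employee number (lower first): Tanaka (1038) before Bianchi (4933).
Among Moreau, Mbeki, Brennan and Reyes, by accumulated service hours (higher first): Moreau, Mbeki and Brennan (33937 hours) before Reyes (2781 hours).
Among Moreau, Mbeki and Brennan, by employee number (lower first): Moreau (3603) before Mbeki (5616) before Brennan (5891).
Full order: Novak, Delgado, Eriksen, Tanaka, Bianchi, Moreau, Mbeki, Brennan, Reyes.

Novak, Delgado, Eriksen, Tanaka, Bianchi, Moreau, Mbeki, Brennan, Reyes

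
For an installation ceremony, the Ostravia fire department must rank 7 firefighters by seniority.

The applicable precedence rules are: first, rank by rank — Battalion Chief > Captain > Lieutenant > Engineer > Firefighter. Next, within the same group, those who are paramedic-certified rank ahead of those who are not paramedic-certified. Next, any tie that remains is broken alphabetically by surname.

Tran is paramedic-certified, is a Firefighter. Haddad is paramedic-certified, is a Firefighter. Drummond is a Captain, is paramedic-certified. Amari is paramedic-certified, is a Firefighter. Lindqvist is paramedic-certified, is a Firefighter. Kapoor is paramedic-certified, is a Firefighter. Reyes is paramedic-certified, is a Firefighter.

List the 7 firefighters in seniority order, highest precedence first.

By rank: Drummond (Captain); then Amari, Haddad, Kapoor, Lindqvist, Reyes and Tran (Firefighter).
Amari, Haddad, Kapoor, Lindqvist, Reyes and Tran are each paramedic-certified, so the next rule applies.
Among Amari, Haddad, Kapoor, Lindqvist, Reyes and Tran, alphabetically by surname: Amari before Haddad before Kapoor before Lindqvist before Reyes before Tran.
Full order: Drummond, Amari, Haddad, Kapoor, Lindqvist, Reyes, Tran.

Drummond, Amari, Haddad, Kapoor, Lindqvist, Reyes, Tran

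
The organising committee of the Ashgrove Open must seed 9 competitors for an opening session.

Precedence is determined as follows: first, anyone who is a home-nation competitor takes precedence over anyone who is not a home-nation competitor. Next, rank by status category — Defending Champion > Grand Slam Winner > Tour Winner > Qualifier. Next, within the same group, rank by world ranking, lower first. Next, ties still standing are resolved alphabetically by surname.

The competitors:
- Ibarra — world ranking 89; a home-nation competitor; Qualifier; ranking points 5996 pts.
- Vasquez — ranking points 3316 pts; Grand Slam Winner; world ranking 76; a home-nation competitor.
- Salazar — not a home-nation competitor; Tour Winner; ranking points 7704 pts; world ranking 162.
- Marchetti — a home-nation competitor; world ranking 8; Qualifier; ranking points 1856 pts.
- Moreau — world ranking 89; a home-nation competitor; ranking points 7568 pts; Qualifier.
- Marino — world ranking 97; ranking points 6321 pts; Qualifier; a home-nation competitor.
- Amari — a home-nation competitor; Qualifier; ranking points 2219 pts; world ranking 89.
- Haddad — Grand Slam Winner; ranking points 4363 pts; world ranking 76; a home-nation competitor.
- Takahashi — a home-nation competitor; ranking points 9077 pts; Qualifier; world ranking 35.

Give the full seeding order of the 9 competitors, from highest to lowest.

Haddad, Vasquez, Marchetti, Takahashi, Amari, Ibarra, Moreau, Marino, Salazar

By the first rule: Haddad, Vasquez, Marchetti, Takahashi, Amari, Ibarra, Moreau and Marino (each a home-nation competitor); then Salazar (not a home-nation competitor).
Among Haddad, Vasquez, Marchetti, Takahashi, Amari, Ibarra, Moreau and Marino, by status category: Haddad and Vasquez (Grand Slam Winner) before Marchetti, Takahashi, Amari, Ibarra, Moreau and Marino (Qualifier).
Haddad and Vasquez both have world ranking 76, so the next rule applies.
Among Haddad and Vasquez, alphabetically by surname: Haddad before Vasquez.
Among Marchetti, Takahashi, Amari, Ibarra, Moreau and Marino, by world ranking (lower first): Marchetti (8) before Takahashi (35) before Amari, Ibarra and Moreau (89) before Marino (97).
Among Amari, Ibarra and Moreau, alphabetically by surname: Amari before Ibarra before Moreau.
Full order: Haddad, Vasquez, Marchetti, Takahashi, Amari, Ibarra, Moreau, Marino, Salazar.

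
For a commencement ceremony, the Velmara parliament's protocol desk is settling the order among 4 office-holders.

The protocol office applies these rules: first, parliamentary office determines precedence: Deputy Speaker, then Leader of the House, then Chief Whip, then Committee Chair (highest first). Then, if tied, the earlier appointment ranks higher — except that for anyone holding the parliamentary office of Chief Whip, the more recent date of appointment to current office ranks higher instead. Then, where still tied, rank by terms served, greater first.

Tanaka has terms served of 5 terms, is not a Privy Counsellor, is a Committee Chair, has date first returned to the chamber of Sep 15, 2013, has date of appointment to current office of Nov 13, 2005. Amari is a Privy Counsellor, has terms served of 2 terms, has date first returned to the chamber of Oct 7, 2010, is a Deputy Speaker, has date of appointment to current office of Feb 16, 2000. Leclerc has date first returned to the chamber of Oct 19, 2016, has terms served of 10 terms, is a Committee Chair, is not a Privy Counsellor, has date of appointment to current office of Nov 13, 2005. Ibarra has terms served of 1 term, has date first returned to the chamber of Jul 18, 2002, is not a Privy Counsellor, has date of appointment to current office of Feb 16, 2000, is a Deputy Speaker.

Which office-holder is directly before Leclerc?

Ibarra

By parliamentary office: Amari and Ibarra (Deputy Speaker); then Leclerc and Tanaka (Committee Chair).
Amari and Ibarra both have date of appointment to current office Feb 16, 2000, so the next rule applies.
Among Amari and Ibarra, by terms served (higher first): Amari (2 terms) before Ibarra (1 term).
Leclerc and Tanaka both have date of appointment to current office Nov 13, 2005, so the next rule applies.
Among Leclerc and Tanaka, by terms served (higher first): Leclerc (10 terms) before Tanaka (5 terms).
Order: Amari, Ibarra, Leclerc, Tanaka.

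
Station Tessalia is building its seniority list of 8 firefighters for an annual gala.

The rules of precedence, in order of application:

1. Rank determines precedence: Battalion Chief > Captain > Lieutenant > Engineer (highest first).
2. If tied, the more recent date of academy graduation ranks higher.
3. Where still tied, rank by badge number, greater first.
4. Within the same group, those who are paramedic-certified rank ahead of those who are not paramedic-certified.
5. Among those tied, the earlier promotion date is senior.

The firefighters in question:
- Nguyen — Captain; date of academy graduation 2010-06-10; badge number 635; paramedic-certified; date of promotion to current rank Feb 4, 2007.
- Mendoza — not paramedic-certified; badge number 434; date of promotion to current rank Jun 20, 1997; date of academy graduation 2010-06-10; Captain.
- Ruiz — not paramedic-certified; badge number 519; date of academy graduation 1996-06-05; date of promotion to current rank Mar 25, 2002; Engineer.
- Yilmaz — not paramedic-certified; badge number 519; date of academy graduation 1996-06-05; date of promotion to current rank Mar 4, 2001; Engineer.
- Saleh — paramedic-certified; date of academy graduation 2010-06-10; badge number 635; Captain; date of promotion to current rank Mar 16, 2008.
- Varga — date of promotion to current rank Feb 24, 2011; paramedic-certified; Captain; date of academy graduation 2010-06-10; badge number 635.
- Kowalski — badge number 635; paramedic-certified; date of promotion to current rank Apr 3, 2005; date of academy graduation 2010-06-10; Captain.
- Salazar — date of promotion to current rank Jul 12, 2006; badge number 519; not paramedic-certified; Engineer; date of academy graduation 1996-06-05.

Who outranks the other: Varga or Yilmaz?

Varga

By rank: Kowalski, Nguyen, Saleh, Varga and Mendoza (Captain); then Yilmaz, Ruiz and Salazar (Engineer).
Kowalski, Nguyen, Saleh, Varga and Mendoza all have date of academy graduation 2010-06-10, so the next rule applies.
Among Kowalski, Nguyen, Saleh, Varga and Mendoza, by badge number (higher first): Kowalski, Nguyen, Saleh and Varga (635) before Mendoza (434).
Kowalski, Nguyen, Saleh and Varga are each paramedic-certified, so the next rule applies.
Among Kowalski, Nguyen, Saleh and Varga, by date of promotion to current rank (earlier first): Kowalski (Apr 3, 2005) before Nguyen (Feb 4, 2007) before Saleh (Mar 16, 2008) before Varga (Feb 24, 2011).
Yilmaz, Ruiz and Salazar all have date of academy graduation 1996-06-05, so the next rule applies.
Yilmaz, Ruiz and Salazar all have badge number 519, so the next rule applies.
Yilmaz, Ruiz and Salazar are each not paramedic-certified, so the next rule applies.
Among Yilmaz, Ruiz and Salazar, by date of promotion to current rank (earlier first): Yilmaz (Mar 4, 2001) before Ruiz (Mar 25, 2002) before Salazar (Jul 12, 2006).
So Varga takes precedence.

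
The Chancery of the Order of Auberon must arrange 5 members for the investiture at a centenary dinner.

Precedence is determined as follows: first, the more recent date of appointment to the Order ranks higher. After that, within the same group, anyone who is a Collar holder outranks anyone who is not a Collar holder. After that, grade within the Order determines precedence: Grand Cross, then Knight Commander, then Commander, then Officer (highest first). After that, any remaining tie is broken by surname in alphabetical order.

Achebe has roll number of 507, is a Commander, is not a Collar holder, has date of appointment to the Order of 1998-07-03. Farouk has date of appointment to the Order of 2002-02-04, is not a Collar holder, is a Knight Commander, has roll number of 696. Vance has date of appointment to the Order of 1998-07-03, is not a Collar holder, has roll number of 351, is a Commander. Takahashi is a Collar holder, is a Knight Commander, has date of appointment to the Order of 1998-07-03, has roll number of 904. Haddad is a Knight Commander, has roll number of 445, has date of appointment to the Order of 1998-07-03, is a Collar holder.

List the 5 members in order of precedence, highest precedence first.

By date of appointment to the Order (later first): Farouk (2002-02-04); then Haddad, Takahashi, Achebe and Vance (each 1998-07-03).
Among Haddad, Takahashi, Achebe and Vance, a Collar holder before not a Collar holder: Haddad and Takahashi (a Collar holder) before Achebe and Vance (not a Collar holder).
Haddad and Takahashi are each Knight Commander, so the next rule applies.
Among Haddad and Takahashi, alphabetically by surname: Haddad before Takahashi.
Achebe and Vance are each Commander, so the next rule applies.
Among Achebe and Vance, alphabetically by surname: Achebe before Vance.
Full order: Farouk, Haddad, Takahashi, Achebe, Vance.

Farouk, Haddad, Takahashi, Achebe, Vance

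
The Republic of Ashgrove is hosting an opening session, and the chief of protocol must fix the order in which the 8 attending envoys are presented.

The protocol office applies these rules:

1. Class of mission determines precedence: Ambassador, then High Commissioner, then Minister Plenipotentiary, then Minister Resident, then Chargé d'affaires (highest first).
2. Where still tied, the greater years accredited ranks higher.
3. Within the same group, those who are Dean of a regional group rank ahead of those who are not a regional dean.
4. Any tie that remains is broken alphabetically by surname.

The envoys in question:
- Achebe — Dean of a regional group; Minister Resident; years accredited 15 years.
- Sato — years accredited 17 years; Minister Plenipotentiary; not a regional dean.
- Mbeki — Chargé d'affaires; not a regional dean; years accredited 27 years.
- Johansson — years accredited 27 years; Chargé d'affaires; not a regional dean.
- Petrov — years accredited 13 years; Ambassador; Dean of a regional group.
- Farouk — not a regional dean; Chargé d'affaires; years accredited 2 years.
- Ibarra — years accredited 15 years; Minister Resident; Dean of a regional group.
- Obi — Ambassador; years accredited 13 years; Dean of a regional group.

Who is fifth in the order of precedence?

Ibarra

By class of mission: Obi and Petrov (Ambassador); then Sato (Minister Plenipotentiary); then Achebe and Ibarra (Minister Resident); then Johansson, Mbeki and Farouk (Chargé d'affaires).
Obi and Petrov both have years accredited 13 years, so the next rule applies.
Obi and Petrov are each Dean of a regional group, so the next rule applies.
Among Obi and Petrov, alphabetically by surname: Obi before Petrov.
Achebe and Ibarra both have years accredited 15 years, so the next rule applies.
Achebe and Ibarra are each Dean of a regional group, so the next rule applies.
Among Achebe and Ibarra, alphabetically by surname: Achebe before Ibarra.
Among Johansson, Mbeki and Farouk, by years accredited (higher first): Johansson and Mbeki (27 years) before Farouk (2 years).
Johansson and Mbeki are each not a regional dean, so the next rule applies.
Among Johansson and Mbeki, alphabetically by surname: Johansson before Mbeki.
Order: Obi, Petrov, Sato, Achebe, Ibarra, Johansson, Mbeki, Farouk.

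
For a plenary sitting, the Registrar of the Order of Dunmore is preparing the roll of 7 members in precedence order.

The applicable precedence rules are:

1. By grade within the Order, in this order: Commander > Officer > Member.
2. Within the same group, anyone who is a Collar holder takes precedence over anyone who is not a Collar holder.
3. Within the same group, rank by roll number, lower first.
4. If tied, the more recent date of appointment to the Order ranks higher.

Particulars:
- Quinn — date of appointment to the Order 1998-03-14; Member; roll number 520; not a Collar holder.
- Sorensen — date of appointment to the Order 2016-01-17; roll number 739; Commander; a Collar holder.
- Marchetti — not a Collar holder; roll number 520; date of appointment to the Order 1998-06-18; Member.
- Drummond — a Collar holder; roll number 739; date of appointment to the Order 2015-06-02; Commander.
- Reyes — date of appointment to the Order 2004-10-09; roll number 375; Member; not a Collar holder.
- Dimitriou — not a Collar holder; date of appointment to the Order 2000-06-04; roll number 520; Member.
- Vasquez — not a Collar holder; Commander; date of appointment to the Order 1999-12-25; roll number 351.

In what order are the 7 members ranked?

By grade within the Order: Sorensen, Drummond and Vasquez (Commander); then Reyes, Dimitriou, Marchetti and Quinn (Member).
Among Sorensen, Drummond and Vasquez, a Collar holder before not a Collar holder: Sorensen and Drummond (a Collar holder) before Vasquez (not a Collar holder).
Sorensen and Drummond both have roll number 739, so the next rule applies.
Among Sorensen and Drummond, by date of appointment to the Order (later first): Sorensen (2016-01-17) before Drummond (2015-06-02).
Reyes, Dimitriou, Marchetti and Quinn are each not a Collar holder, so the next rule applies.
Among Reyes, Dimitriou, Marchetti and Quinn, by roll number (lower first): Reyes (375) before Dimitriou, Marchetti and Quinn (520).
Among Dimitriou, Marchetti and Quinn, by date of appointment to the Order (later first): Dimitriou (2000-06-04) before Marchetti (1998-06-18) before Quinn (1998-03-14).
Full order: Sorensen, Drummond, Vasquez, Reyes, Dimitriou, Marchetti, Quinn.

Sorensen, Drummond, Vasquez, Reyes, Dimitriou, Marchetti, Quinn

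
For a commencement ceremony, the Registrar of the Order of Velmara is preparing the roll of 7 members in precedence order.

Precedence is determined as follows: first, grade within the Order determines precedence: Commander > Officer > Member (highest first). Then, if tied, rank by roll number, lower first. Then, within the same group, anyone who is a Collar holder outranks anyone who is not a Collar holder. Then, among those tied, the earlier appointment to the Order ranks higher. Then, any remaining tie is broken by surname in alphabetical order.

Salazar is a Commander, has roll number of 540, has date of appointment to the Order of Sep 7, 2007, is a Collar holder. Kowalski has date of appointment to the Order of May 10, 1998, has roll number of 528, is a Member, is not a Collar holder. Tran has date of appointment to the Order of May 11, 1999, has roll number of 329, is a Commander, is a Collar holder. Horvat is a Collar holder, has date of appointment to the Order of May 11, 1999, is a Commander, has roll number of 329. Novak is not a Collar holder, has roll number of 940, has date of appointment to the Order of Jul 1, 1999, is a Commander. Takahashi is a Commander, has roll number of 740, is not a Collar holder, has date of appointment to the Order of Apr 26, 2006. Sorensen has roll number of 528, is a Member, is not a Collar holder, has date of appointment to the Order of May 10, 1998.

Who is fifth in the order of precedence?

Novak

By grade within the Order: Horvat, Tran, Salazar, Takahashi and Novak (Commander); then Kowalski and Sorensen (Member).
Among Horvat, Tran, Salazar, Takahashi and Novak, by roll number (lower first): Horvat and Tran (329) before Salazar (540) before Takahashi (740) before Novak (940).
Horvat and Tran are each a Collar holder, so the next rule applies.
Horvat and Tran both have date of appointment to the Order May 11, 1999, so the next rule applies.
Among Horvat and Tran, alphabetically by surname: Horvat before Tran.
Kowalski and Sorensen both have roll number 528, so the next rule applies.
Kowalski and Sorensen are each not a Collar holder, so the next rule applies.
Kowalski and Sorensen both have date of appointment to the Order May 10, 1998, so the next rule applies.
Among Kowalski and Sorensen, alphabetically by surname: Kowalski before Sorensen.
Order: Horvat, Tran, Salazar, Takahashi, Novak, Kowalski, Sorensen.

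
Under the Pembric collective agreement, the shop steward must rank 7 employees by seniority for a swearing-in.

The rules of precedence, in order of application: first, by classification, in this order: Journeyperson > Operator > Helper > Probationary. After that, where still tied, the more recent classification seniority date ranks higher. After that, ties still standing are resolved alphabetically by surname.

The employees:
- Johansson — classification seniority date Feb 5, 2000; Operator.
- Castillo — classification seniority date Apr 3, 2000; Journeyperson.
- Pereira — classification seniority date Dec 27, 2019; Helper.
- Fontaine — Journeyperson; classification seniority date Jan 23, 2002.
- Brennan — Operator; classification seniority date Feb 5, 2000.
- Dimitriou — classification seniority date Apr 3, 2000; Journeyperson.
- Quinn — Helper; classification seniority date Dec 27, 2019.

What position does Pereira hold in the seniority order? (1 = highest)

By classification: Fontaine, Castillo and Dimitriou (Journeyperson); then Brennan and Johansson (Operator); then Pereira and Quinn (Helper).
Among Fontaine, Castillo and Dimitriou, by classification seniority date (later first): Fontaine (Jan 23, 2002) before Castillo and Dimitriou (Apr 3, 2000).
Among Castillo and Dimitriou, alphabetically by surname: Castillo before Dimitriou.
Brennan and Johansson both have classification seniority date Feb 5, 2000, so the next rule applies.
Among Brennan and Johansson, alphabetically by surname: Brennan before Johansson.
Pereira and Quinn both have classification seniority date Dec 27, 2019, so the next rule applies.
Among Pereira and Quinn, alphabetically by surname: Pereira before Quinn.
Order: Fontaine, Castillo, Dimitriou, Brennan, Johansson, Pereira, Quinn. So position 6.

6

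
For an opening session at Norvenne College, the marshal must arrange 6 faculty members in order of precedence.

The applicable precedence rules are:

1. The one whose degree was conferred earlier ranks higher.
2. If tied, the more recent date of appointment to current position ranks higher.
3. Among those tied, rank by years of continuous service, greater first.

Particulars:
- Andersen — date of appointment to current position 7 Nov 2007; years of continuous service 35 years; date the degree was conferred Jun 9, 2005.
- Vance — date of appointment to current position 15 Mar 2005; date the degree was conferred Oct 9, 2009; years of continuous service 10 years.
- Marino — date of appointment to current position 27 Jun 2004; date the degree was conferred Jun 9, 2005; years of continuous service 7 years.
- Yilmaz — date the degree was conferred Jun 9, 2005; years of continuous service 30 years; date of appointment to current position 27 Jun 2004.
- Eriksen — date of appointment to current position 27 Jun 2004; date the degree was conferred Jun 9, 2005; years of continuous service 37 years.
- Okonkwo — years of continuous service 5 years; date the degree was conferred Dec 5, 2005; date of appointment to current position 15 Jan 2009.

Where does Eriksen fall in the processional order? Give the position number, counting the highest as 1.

By date the degree was conferred (earlier first): Andersen, Eriksen, Yilmaz and Marino (each Jun 9, 2005); then Okonkwo (Dec 5, 2005); then Vance (Oct 9, 2009).
Among Andersen, Eriksen, Yilmaz and Marino, by date of appointment to current position (later first): Andersen (7 Nov 2007) before Eriksen, Yilmaz and Marino (27 Jun 2004).
Among Eriksen, Yilmaz and Marino, by years of continuous service (higher first): Eriksen (37 years) before Yilmaz (30 years) before Marino (7 years).
Order: Andersen, Eriksen, Yilmaz, Marino, Okonkwo, Vance. So position 2.

2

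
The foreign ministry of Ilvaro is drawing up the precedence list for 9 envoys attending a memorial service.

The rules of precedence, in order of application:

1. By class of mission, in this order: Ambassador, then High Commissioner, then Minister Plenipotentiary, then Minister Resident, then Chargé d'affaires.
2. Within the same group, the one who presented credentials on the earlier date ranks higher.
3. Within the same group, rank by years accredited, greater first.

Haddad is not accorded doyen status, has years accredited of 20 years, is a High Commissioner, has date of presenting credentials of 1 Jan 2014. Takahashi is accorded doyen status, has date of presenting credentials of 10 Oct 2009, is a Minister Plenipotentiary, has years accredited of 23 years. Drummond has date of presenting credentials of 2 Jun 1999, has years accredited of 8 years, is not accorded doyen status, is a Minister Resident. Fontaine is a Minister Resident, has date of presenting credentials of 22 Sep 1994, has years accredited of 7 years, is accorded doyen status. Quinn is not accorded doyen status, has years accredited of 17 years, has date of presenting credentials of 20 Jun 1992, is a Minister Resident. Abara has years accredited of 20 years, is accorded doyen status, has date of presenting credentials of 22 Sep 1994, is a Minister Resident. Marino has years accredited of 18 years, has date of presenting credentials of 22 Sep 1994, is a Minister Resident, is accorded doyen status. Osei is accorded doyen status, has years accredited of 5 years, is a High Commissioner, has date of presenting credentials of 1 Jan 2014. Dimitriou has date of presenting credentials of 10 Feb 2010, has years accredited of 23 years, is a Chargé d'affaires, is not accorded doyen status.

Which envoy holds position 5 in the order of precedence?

By class of mission: Haddad and Osei (High Commissioner); then Takahashi (Minister Plenipotentiary); then Quinn, Abara, Marino, Fontaine and Drummond (Minister Resident); then Dimitriou (Chargé d'affaires).
Haddad and Osei both have date of presenting credentials 1 Jan 2014, so the next rule applies.
Among Haddad and Osei, by years accredited (higher first): Haddad (20 years) before Osei (5 years).
Among Quinn, Abara, Marino, Fontaine and Drummond, by date of presenting credentials (earlier first): Quinn (20 Jun 1992) before Abara, Marino and Fontaine (22 Sep 1994) before Drummond (2 Jun 1999).
Among Abara, Marino and Fontaine, by years accredited (higher first): Abara (20 years) before Marino (18 years) before Fontaine (7 years).
Order: Haddad, Osei, Takahashi, Quinn, Abara, Marino, Fontaine, Drummond, Dimitriou.

Abara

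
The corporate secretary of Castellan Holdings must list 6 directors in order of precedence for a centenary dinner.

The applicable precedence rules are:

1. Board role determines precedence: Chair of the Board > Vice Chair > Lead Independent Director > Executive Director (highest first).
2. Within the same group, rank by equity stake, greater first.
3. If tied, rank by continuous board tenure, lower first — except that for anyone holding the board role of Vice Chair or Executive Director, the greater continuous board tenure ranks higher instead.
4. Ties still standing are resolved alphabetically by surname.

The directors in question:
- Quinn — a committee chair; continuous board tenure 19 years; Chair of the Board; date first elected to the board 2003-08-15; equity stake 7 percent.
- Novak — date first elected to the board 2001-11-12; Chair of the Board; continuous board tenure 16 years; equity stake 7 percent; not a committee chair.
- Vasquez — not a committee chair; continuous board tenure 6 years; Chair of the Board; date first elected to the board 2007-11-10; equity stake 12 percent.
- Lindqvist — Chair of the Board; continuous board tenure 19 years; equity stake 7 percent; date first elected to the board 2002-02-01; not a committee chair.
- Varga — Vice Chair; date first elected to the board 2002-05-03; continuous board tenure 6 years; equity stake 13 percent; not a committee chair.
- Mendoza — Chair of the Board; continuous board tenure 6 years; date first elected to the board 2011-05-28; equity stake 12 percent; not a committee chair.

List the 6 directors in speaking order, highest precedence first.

Mendoza, Vasquez, Novak, Lindqvist, Quinn, Varga

By board role: Mendoza, Vasquez, Novak, Lindqvist and Quinn (Chair of the Board); then Varga (Vice Chair).
Among Mendoza, Vasquez, Novak, Lindqvist and Quinn, by equity stake (higher first): Mendoza and Vasquez (12 percent) before Novak, Lindqvist and Quinn (7 percent).
Mendoza and Vasquez both have continuous board tenure 6 years, so the next rule applies.
Among Mendoza and Vasquez, alphabetically by surname: Mendoza before Vasquez.
Among Novak, Lindqvist and Quinn, by continuous board tenure (lower first): Novak (16 years) before Lindqvist and Quinn (19 years).
Among Lindqvist and Quinn, alphabetically by surname: Lindqvist before Quinn.
Full order: Mendoza, Vasquez, Novak, Lindqvist, Quinn, Varga.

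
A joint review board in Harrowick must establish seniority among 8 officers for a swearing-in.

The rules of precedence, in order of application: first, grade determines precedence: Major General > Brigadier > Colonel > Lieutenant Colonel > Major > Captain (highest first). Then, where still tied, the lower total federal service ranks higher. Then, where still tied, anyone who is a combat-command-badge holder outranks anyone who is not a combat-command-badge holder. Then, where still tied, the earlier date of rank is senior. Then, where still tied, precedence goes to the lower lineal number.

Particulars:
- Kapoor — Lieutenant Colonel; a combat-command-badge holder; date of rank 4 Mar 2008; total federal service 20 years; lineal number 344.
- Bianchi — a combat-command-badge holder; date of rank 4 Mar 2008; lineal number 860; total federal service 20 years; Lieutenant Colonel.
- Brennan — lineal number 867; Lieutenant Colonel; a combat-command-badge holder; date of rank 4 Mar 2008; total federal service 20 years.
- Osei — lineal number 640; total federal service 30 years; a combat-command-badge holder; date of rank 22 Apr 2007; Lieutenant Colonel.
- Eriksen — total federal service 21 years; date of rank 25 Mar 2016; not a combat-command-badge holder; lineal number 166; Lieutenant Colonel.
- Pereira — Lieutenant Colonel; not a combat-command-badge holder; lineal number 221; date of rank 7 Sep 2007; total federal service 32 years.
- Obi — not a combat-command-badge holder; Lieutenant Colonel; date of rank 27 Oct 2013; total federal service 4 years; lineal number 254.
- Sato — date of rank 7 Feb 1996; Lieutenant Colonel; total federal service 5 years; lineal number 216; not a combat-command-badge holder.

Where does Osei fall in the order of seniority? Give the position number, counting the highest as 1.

7

By grade: Obi, Sato, Kapoor, Bianchi, Brennan, Eriksen, Osei and Pereira (Lieutenant Colonel).
Among Obi, Sato, Kapoor, Bianchi, Brennan, Eriksen, Osei and Pereira, by total federal service (lower first): Obi (4 years) before Sato (5 years) before Kapoor, Bianchi and Brennan (20 years) before Eriksen (21 years) before Osei (30 years) before Pereira (32 years).
Kapoor, Bianchi and Brennan are each a combat-command-badge holder, so the next rule applies.
Kapoor, Bianchi and Brennan all have date of rank 4 Mar 2008, so the next rule applies.
Among Kapoor, Bianchi and Brennan, by lineal number (lower first): Kapoor (344) before Bianchi (860) before Brennan (867).
Order: Obi, Sato, Kapoor, Bianchi, Brennan, Eriksen, Osei, Pereira. So position 7.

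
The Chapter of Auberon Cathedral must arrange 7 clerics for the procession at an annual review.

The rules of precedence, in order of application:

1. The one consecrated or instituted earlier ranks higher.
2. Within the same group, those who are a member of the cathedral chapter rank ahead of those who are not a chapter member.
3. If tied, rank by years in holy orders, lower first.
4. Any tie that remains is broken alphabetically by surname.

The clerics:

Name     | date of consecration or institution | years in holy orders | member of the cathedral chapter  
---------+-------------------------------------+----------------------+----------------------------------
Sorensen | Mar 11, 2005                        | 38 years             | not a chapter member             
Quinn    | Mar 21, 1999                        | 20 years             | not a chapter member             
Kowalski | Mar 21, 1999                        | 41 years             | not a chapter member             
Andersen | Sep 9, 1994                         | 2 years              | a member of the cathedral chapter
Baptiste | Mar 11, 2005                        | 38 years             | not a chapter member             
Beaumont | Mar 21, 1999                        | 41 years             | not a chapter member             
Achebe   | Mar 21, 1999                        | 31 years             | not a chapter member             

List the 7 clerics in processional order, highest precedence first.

By date of consecration or institution (earlier first): Andersen (Sep 9, 1994); then Quinn, Achebe, Beaumont and Kowalski (each Mar 21, 1999); then Baptiste and Sorensen (both Mar 11, 2005).
Quinn, Achebe, Beaumont and Kowalski are each not a chapter member, so the next rule applies.
Among Quinn, Achebe, Beaumont and Kowalski, by years in holy orders (lower first): Quinn (20 years) before Achebe (31 years) before Beaumont and Kowalski (41 years).
Among Beaumont and Kowalski, alphabetically by surname: Beaumont before Kowalski.
Baptiste and Sorensen are each not a chapter member, so the next rule applies.
Baptiste and Sorensen both have years in holy orders 38 years, so the next rule applies.
Among Baptiste and Sorensen, alphabetically by surname: Baptiste before Sorensen.
Full order: Andersen, Quinn, Achebe, Beaumont, Kowalski, Baptiste, Sorensen.

Andersen, Quinn, Achebe, Beaumont, Kowalski, Baptiste, Sorensen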